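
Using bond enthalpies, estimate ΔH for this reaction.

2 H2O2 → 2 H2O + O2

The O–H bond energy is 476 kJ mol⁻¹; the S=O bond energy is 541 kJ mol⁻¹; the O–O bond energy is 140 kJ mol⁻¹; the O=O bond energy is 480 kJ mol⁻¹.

ΔH ≈ −200 kJ

Bonds broken (reactants):
  O–H: 4 × 476 = 1904
  O–O: 2 × 140 = 280
  Σ(broken) = 2184 kJ
Bonds formed (products):
  O–H: 4 × 476 = 1904
  O=O: 1 × 480 = 480
  Σ(formed) = 2384 kJ
ΔH = Σ(broken) − Σ(formed) = 2184 − 2384 = −200 kJ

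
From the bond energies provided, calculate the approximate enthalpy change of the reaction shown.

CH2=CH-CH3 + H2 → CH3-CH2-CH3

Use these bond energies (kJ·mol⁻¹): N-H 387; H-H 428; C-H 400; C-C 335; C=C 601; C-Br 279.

ΔH ≈ −106 kJ

Bonds broken (reactants):
  C-C: 1 × 335 = 335
  C-H: 6 × 400 = 2400
  C=C: 1 × 601 = 601
  H-H: 1 × 428 = 428
  Σ(broken) = 3764 kJ
Bonds formed (products):
  C-C: 2 × 335 = 670
  C-H: 8 × 400 = 3200
  Σ(formed) = 3870 kJ
ΔH = Σ(broken) − Σ(formed) = 3764 − 3870 = −106 kJ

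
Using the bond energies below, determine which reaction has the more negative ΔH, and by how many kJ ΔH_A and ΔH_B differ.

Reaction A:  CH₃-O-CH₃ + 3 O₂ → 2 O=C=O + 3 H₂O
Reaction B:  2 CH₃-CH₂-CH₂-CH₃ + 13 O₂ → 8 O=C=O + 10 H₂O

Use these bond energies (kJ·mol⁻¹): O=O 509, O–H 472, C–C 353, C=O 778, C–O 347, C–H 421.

Reaction A:
  Bonds broken (reactants):
    C–H: 6 × 421 = 2526
    C–O: 2 × 347 = 694
    O=O: 3 × 509 = 1527
    Σ(broken) = 4747 kJ
  Bonds formed (products):
    C=O: 4 × 778 = 3112
    O–H: 6 × 472 = 2832
    Σ(formed) = 5944 kJ
  ΔH_A = 4747 − 5944 = −1197 kJ
Reaction B:
  Bonds broken (reactants):
    C–C: 6 × 353 = 2118
    C–H: 20 × 421 = 8420
    O=O: 13 × 509 = 6617
    Σ(broken) = 17155 kJ
  Bonds formed (products):
    C=O: 16 × 778 = 12448
    O–H: 20 × 472 = 9440
    Σ(formed) = 21888 kJ
  ΔH_B = 17155 − 21888 = −4733 kJ
ΔH_A − ΔH_B = +3536 kJ, so reaction B has the more negative ΔH; |ΔH_A − ΔH_B| = 3536 kJ.

Reaction B, by 3536 kJ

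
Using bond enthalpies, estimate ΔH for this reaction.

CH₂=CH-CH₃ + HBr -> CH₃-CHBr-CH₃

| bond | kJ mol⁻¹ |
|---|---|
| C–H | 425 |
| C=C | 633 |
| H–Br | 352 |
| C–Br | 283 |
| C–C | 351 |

ΔH ≈ −74 kJ

Bonds broken (reactants):
  C–C: 1 × 351 = 351
  C–H: 6 × 425 = 2550
  C=C: 1 × 633 = 633
  H–Br: 1 × 352 = 352
  Σ(broken) = 3886 kJ
Bonds formed (products):
  C–Br: 1 × 283 = 283
  C–C: 2 × 351 = 702
  C–H: 7 × 425 = 2975
  Σ(formed) = 3960 kJ
ΔH = Σ(broken) − Σ(formed) = 3886 − 3960 = −74 kJ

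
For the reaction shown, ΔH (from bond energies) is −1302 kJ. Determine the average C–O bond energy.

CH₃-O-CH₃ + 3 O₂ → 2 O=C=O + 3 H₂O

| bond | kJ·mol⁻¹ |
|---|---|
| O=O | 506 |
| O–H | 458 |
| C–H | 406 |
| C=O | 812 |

Let D be the C–O bond energy.
Σ(broken) = 6×406 + 2×D + 3×506 = 3954 + 2D
Σ(formed) = 4×812 + 6×458 = 5996
ΔH = Σ(broken) − Σ(formed) = (3954 + 2D) − (5996) = −2042 + 2D
Setting this equal to −1302 kJ gives 2D = 740, so D = 370 kJ/mol.

D(C–O) ≈ 370 kJ/mol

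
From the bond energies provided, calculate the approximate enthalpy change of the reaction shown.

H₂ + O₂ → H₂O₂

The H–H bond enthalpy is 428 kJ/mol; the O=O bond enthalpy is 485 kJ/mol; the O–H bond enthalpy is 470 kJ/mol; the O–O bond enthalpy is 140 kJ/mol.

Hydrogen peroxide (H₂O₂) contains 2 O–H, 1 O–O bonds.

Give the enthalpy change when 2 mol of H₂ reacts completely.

Bonds broken (reactants):
  H–H: 1 × 428 = 428
  O=O: 1 × 485 = 485
  Σ(broken) = 913 kJ
Bonds formed (products):
  O–H: 2 × 470 = 940
  O–O: 1 × 140 = 140
  Σ(formed) = 1080 kJ
ΔH = Σ(broken) − Σ(formed) = 913 − 1080 = −167 kJ
For 2× the reaction as written: 2 × (−167) = −334 kJ

ΔH = −334 kJ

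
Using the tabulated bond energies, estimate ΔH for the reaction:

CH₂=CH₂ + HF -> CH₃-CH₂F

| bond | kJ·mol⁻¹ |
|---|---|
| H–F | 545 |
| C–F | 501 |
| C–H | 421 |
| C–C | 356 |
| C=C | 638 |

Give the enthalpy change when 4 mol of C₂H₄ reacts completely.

Bonds broken (reactants):
  C–H: 4 × 421 = 1684
  C=C: 1 × 638 = 638
  H–F: 1 × 545 = 545
  Σ(broken) = 2867 kJ
Bonds formed (products):
  C–C: 1 × 356 = 356
  C–F: 1 × 501 = 501
  C–H: 5 × 421 = 2105
  Σ(formed) = 2962 kJ
ΔH = Σ(broken) − Σ(formed) = 2867 − 2962 = −95 kJ
For 4× the reaction as written: 4 × (−95) = −380 kJ

ΔH = −380 kJ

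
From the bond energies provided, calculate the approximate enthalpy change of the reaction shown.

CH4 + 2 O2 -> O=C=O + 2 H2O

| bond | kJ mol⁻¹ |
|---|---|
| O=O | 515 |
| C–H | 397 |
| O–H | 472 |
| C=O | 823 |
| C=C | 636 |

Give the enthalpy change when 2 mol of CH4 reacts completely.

ΔH = −1832 kJ

Bonds broken (reactants):
  C–H: 4 × 397 = 1588
  O=O: 2 × 515 = 1030
  Σ(broken) = 2618 kJ
Bonds formed (products):
  C=O: 2 × 823 = 1646
  O–H: 4 × 472 = 1888
  Σ(formed) = 3534 kJ
ΔH = Σ(broken) − Σ(formed) = 2618 − 3534 = −916 kJ
For 2× the reaction as written: 2 × (−916) = −1832 kJ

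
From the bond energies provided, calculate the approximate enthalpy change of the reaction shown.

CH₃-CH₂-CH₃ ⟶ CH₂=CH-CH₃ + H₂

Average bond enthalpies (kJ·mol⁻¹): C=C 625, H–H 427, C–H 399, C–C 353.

ΔH ≈ +99 kJ

Bonds broken (reactants):
  C–C: 2 × 353 = 706
  C–H: 8 × 399 = 3192
  Σ(broken) = 3898 kJ
Bonds formed (products):
  C–C: 1 × 353 = 353
  C–H: 6 × 399 = 2394
  C=C: 1 × 625 = 625
  H–H: 1 × 427 = 427
  Σ(formed) = 3799 kJ
ΔH = Σ(broken) − Σ(formed) = 3898 − 3799 = +99 kJ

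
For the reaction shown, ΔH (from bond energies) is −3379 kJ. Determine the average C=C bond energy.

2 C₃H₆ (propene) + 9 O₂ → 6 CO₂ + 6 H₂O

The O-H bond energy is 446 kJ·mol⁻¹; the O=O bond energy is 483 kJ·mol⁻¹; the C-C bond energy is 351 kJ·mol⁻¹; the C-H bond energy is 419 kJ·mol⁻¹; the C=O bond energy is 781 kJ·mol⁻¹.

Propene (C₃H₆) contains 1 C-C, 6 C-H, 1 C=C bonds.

Let D be the C=C bond energy.
Σ(broken) = 2×351 + 12×419 + 2×D + 9×483 = 10077 + 2D
Σ(formed) = 12×781 + 12×446 = 14724
ΔH = Σ(broken) − Σ(formed) = (10077 + 2D) − (14724) = −4647 + 2D
Setting this equal to −3379 kJ gives 2D = 1268, so D = 634 kJ/mol.

D(C=C) ≈ 634 kJ/mol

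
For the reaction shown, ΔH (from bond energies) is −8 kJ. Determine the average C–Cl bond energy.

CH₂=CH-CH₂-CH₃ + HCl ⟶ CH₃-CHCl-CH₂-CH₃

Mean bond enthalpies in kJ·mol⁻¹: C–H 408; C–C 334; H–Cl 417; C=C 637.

D(C–Cl) ≈ 320 kJ/mol

Let D be the C–Cl bond energy.
Σ(broken) = 2×334 + 8×408 + 1×637 + 1×417 = 4986
Σ(formed) = 3×334 + 1×D + 9×408 = 4674 + D
ΔH = Σ(broken) − Σ(formed) = (4986) − (4674 + D) = +312 − D
Setting this equal to −8 kJ gives D = 320 kJ/mol.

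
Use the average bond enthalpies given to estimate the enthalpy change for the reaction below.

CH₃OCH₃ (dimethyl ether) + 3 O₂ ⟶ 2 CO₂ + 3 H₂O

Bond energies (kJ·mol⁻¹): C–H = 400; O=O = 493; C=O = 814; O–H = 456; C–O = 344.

ΔH ≈ −1425 kJ

Bonds broken (reactants):
  C–H: 6 × 400 = 2400
  C–O: 2 × 344 = 688
  O=O: 3 × 493 = 1479
  Σ(broken) = 4567 kJ
Bonds formed (products):
  C=O: 4 × 814 = 3256
  O–H: 6 × 456 = 2736
  Σ(formed) = 5992 kJ
ΔH = Σ(broken) − Σ(formed) = 4567 − 5992 = −1425 kJ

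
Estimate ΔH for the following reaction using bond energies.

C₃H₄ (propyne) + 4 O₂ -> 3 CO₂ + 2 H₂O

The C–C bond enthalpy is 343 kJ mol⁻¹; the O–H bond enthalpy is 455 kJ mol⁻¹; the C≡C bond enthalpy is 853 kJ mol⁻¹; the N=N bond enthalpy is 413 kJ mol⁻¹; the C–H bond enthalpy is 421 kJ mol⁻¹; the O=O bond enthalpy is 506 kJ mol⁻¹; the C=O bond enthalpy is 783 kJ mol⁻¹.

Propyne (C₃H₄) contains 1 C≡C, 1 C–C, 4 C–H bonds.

Bonds broken (reactants):
  C≡C: 1 × 853 = 853
  C–C: 1 × 343 = 343
  C–H: 4 × 421 = 1684
  O=O: 4 × 506 = 2024
  Σ(broken) = 4904 kJ
Bonds formed (products):
  C=O: 6 × 783 = 4698
  O–H: 4 × 455 = 1820
  Σ(formed) = 6518 kJ
ΔH = Σ(broken) − Σ(formed) = 4904 − 6518 = −1614 kJ

ΔH ≈ −1614 kJ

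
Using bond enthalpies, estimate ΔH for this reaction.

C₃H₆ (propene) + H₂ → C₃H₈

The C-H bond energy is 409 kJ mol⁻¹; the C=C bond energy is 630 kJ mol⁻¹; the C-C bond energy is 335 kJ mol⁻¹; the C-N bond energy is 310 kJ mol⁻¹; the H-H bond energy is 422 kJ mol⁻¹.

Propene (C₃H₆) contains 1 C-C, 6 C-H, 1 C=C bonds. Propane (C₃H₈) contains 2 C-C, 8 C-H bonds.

Bonds broken (reactants):
  C-C: 1 × 335 = 335
  C-H: 6 × 409 = 2454
  C=C: 1 × 630 = 630
  H-H: 1 × 422 = 422
  Σ(broken) = 3841 kJ
Bonds formed (products):
  C-C: 2 × 335 = 670
  C-H: 8 × 409 = 3272
  Σ(formed) = 3942 kJ
ΔH = Σ(broken) − Σ(formed) = 3841 − 3942 = −101 kJ

ΔH ≈ −101 kJ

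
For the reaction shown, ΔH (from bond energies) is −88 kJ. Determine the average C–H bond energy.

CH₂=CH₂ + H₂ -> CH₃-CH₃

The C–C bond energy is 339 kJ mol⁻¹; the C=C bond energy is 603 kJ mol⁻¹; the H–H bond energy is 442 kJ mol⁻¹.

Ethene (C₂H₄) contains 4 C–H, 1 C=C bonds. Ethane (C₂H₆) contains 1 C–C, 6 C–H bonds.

D(C–H) ≈ 397 kJ/mol

Let D be the C–H bond energy.
Σ(broken) = 4×D + 1×603 + 1×442 = 1045 + 4D
Σ(formed) = 1×339 + 6×D = 339 + 6D
ΔH = Σ(broken) − Σ(formed) = (1045 + 4D) − (339 + 6D) = +706 − 2D
Setting this equal to −88 kJ gives 2D = 794, so D = 397 kJ/mol.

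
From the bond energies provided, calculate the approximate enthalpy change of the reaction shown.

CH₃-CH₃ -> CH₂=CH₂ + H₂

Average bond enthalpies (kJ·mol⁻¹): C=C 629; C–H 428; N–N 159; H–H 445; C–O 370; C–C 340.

Bonds broken (reactants):
  C–C: 1 × 340 = 340
  C–H: 6 × 428 = 2568
  Σ(broken) = 2908 kJ
Bonds formed (products):
  C–H: 4 × 428 = 1712
  C=C: 1 × 629 = 629
  H–H: 1 × 445 = 445
  Σ(formed) = 2786 kJ
ΔH = Σ(broken) − Σ(formed) = 2908 − 2786 = +122 kJ

ΔH ≈ +122 kJ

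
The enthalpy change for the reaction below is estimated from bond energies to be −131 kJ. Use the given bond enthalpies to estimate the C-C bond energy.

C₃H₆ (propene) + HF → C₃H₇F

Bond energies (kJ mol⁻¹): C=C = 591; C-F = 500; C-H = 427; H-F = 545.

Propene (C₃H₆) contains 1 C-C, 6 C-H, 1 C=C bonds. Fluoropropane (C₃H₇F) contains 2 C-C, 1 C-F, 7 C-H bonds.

D(C-C) ≈ 340 kJ/mol

Let D be the C-C bond energy.
Σ(broken) = 1×D + 6×427 + 1×591 + 1×545 = 3698 + D
Σ(formed) = 2×D + 1×500 + 7×427 = 3489 + 2D
ΔH = Σ(broken) − Σ(formed) = (3698 + D) − (3489 + 2D) = +209 − D
Setting this equal to −131 kJ gives D = 340 kJ/mol.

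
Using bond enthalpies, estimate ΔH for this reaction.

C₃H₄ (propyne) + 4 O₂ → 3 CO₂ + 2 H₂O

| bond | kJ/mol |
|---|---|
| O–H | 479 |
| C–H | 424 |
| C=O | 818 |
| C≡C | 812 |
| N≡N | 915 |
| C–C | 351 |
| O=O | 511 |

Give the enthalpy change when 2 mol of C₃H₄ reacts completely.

ΔH = −3842 kJ

Bonds broken (reactants):
  C≡C: 1 × 812 = 812
  C–C: 1 × 351 = 351
  C–H: 4 × 424 = 1696
  O=O: 4 × 511 = 2044
  Σ(broken) = 4903 kJ
Bonds formed (products):
  C=O: 6 × 818 = 4908
  O–H: 4 × 479 = 1916
  Σ(formed) = 6824 kJ
ΔH = Σ(broken) − Σ(formed) = 4903 − 6824 = −1921 kJ
For 2× the reaction as written: 2 × (−1921) = −3842 kJ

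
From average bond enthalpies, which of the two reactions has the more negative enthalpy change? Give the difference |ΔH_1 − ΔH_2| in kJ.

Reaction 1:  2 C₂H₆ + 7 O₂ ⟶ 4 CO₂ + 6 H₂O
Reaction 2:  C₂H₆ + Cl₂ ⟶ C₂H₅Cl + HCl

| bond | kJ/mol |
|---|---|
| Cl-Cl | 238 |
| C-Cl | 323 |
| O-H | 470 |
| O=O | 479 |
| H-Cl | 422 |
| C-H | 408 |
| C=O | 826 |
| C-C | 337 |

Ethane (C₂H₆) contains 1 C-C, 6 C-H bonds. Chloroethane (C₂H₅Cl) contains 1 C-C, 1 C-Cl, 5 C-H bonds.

Reaction 1:
  Bonds broken (reactants):
    C-C: 2 × 337 = 674
    C-H: 12 × 408 = 4896
    O=O: 7 × 479 = 3353
    Σ(broken) = 8923 kJ
  Bonds formed (products):
    C=O: 8 × 826 = 6608
    O-H: 12 × 470 = 5640
    Σ(formed) = 12248 kJ
  ΔH_1 = 8923 − 12248 = −3325 kJ
Reaction 2:
  Bonds broken (reactants):
    C-C: 1 × 337 = 337
    C-H: 6 × 408 = 2448
    Cl-Cl: 1 × 238 = 238
    Σ(broken) = 3023 kJ
  Bonds formed (products):
    C-C: 1 × 337 = 337
    C-Cl: 1 × 323 = 323
    C-H: 5 × 408 = 2040
    H-Cl: 1 × 422 = 422
    Σ(formed) = 3122 kJ
  ΔH_2 = 3023 − 3122 = −99 kJ
ΔH_1 − ΔH_2 = −3226 kJ, so reaction 1 has the more negative ΔH; |ΔH_1 − ΔH_2| = 3226 kJ.

Reaction 1, by 3226 kJ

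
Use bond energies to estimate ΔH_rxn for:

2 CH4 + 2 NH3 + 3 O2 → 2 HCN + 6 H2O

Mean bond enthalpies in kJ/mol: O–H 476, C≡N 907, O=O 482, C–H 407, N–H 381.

Bonds broken (reactants):
  C–H: 8 × 407 = 3256
  N–H: 6 × 381 = 2286
  O=O: 3 × 482 = 1446
  Σ(broken) = 6988 kJ
Bonds formed (products):
  C≡N: 2 × 907 = 1814
  C–H: 2 × 407 = 814
  O–H: 12 × 476 = 5712
  Σ(formed) = 8340 kJ
ΔH = Σ(broken) − Σ(formed) = 6988 − 8340 = −1352 kJ

ΔH ≈ −1352 kJ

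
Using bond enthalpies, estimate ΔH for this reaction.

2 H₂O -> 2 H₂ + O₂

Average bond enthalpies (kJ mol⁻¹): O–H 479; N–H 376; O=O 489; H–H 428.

Bonds broken (reactants):
  O–H: 4 × 479 = 1916
  Σ(broken) = 1916 kJ
Bonds formed (products):
  H–H: 2 × 428 = 856
  O=O: 1 × 489 = 489
  Σ(formed) = 1345 kJ
ΔH = Σ(broken) − Σ(formed) = 1916 − 1345 = +571 kJ

ΔH ≈ +571 kJ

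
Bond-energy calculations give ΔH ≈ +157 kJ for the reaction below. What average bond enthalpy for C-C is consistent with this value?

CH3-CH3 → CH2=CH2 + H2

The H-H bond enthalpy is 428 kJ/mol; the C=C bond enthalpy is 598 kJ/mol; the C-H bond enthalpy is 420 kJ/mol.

Let D be the C-C bond energy.
Σ(broken) = 1×D + 6×420 = 2520 + D
Σ(formed) = 4×420 + 1×598 + 1×428 = 2706
ΔH = Σ(broken) − Σ(formed) = (2520 + D) − (2706) = −186 + D
Setting this equal to +157 kJ gives D = 343 kJ/mol.

D(C-C) ≈ 343 kJ/mol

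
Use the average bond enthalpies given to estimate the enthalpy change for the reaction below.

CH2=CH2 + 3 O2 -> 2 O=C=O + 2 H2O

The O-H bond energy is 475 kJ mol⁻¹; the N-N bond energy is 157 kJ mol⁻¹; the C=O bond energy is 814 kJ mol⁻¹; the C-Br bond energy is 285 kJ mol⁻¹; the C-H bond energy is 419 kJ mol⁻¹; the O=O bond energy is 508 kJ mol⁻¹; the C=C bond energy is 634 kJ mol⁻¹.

ΔH ≈ −1322 kJ

Bonds broken (reactants):
  C-H: 4 × 419 = 1676
  C=C: 1 × 634 = 634
  O=O: 3 × 508 = 1524
  Σ(broken) = 3834 kJ
Bonds formed (products):
  C=O: 4 × 814 = 3256
  O-H: 4 × 475 = 1900
  Σ(formed) = 5156 kJ
ΔH = Σ(broken) − Σ(formed) = 3834 − 5156 = −1322 kJ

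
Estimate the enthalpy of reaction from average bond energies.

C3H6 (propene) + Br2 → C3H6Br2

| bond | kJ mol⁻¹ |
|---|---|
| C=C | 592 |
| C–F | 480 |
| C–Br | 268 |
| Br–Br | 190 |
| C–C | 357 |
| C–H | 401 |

Bonds broken (reactants):
  Br–Br: 1 × 190 = 190
  C–C: 1 × 357 = 357
  C–H: 6 × 401 = 2406
  C=C: 1 × 592 = 592
  Σ(broken) = 3545 kJ
Bonds formed (products):
  C–Br: 2 × 268 = 536
  C–C: 2 × 357 = 714
  C–H: 6 × 401 = 2406
  Σ(formed) = 3656 kJ
ΔH = Σ(broken) − Σ(formed) = 3545 − 3656 = −111 kJ

ΔH ≈ −111 kJ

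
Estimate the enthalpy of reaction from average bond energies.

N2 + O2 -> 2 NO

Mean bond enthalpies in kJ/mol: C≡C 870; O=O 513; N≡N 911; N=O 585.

Bonds broken (reactants):
  N≡N: 1 × 911 = 911
  O=O: 1 × 513 = 513
  Σ(broken) = 1424 kJ
Bonds formed (products):
  N=O: 2 × 585 = 1170
  Σ(formed) = 1170 kJ
ΔH = Σ(broken) − Σ(formed) = 1424 − 1170 = +254 kJ

ΔH ≈ +254 kJ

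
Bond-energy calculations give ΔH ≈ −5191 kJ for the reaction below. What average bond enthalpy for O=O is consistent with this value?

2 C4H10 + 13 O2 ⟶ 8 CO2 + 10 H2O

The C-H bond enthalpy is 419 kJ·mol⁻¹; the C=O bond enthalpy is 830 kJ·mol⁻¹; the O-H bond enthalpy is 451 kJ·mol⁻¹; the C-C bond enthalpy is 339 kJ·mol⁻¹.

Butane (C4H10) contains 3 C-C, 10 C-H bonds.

D(O=O) ≈ 515 kJ/mol

Let D be the O=O bond energy.
Σ(broken) = 6×339 + 20×419 + 13×D = 10414 + 13D
Σ(formed) = 16×830 + 20×451 = 22300
ΔH = Σ(broken) − Σ(formed) = (10414 + 13D) − (22300) = −11886 + 13D
Setting this equal to −5191 kJ gives 13D = 6695, so D = 515 kJ/mol.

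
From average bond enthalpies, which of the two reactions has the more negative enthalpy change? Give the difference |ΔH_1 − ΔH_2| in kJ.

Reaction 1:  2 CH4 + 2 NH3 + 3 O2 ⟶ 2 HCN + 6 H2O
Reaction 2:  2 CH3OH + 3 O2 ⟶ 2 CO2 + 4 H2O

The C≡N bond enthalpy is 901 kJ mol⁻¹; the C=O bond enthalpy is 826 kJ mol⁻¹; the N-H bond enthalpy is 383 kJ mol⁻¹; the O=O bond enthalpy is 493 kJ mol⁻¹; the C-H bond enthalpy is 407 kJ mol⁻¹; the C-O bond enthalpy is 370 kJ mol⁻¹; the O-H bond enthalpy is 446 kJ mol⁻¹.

Reaction 1:
  Bonds broken (reactants):
    C-H: 8 × 407 = 3256
    N-H: 6 × 383 = 2298
    O=O: 3 × 493 = 1479
    Σ(broken) = 7033 kJ
  Bonds formed (products):
    C≡N: 2 × 901 = 1802
    C-H: 2 × 407 = 814
    O-H: 12 × 446 = 5352
    Σ(formed) = 7968 kJ
  ΔH_1 = 7033 − 7968 = −935 kJ
Reaction 2:
  Bonds broken (reactants):
    C-H: 6 × 407 = 2442
    C-O: 2 × 370 = 740
    O-H: 2 × 446 = 892
    O=O: 3 × 493 = 1479
    Σ(broken) = 5553 kJ
  Bonds formed (products):
    C=O: 4 × 826 = 3304
    O-H: 8 × 446 = 3568
    Σ(formed) = 6872 kJ
  ΔH_2 = 5553 − 6872 = −1319 kJ
ΔH_1 − ΔH_2 = +384 kJ, so reaction 2 has the more negative ΔH; |ΔH_1 − ΔH_2| = 384 kJ.

Reaction 2, by 384 kJ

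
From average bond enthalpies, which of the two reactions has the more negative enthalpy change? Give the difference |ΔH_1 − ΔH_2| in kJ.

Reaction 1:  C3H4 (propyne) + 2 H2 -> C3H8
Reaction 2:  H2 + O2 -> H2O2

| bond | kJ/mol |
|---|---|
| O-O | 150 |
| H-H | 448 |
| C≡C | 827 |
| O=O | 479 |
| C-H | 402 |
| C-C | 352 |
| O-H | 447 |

Reaction 1:
  Bonds broken (reactants):
    C≡C: 1 × 827 = 827
    C-C: 1 × 352 = 352
    C-H: 4 × 402 = 1608
    H-H: 2 × 448 = 896
    Σ(broken) = 3683 kJ
  Bonds formed (products):
    C-C: 2 × 352 = 704
    C-H: 8 × 402 = 3216
    Σ(formed) = 3920 kJ
  ΔH_1 = 3683 − 3920 = −237 kJ
Reaction 2:
  Bonds broken (reactants):
    H-H: 1 × 448 = 448
    O=O: 1 × 479 = 479
    Σ(broken) = 927 kJ
  Bonds formed (products):
    O-H: 2 × 447 = 894
    O-O: 1 × 150 = 150
    Σ(formed) = 1044 kJ
  ΔH_2 = 927 − 1044 = −117 kJ
ΔH_1 − ΔH_2 = −120 kJ, so reaction 1 has the more negative ΔH; |ΔH_1 − ΔH_2| = 120 kJ.

Reaction 1, by 120 kJ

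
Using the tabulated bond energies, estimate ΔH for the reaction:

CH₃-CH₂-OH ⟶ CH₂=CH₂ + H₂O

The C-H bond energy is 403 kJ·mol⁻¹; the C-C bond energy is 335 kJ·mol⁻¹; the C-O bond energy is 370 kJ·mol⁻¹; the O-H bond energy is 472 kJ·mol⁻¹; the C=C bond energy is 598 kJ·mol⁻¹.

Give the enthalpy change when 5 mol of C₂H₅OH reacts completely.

Bonds broken (reactants):
  C-C: 1 × 335 = 335
  C-H: 5 × 403 = 2015
  C-O: 1 × 370 = 370
  O-H: 1 × 472 = 472
  Σ(broken) = 3192 kJ
Bonds formed (products):
  C-H: 4 × 403 = 1612
  C=C: 1 × 598 = 598
  O-H: 2 × 472 = 944
  Σ(formed) = 3154 kJ
ΔH = Σ(broken) − Σ(formed) = 3192 − 3154 = +38 kJ
For 5× the reaction as written: 5 × (+38) = +190 kJ

ΔH = +190 kJ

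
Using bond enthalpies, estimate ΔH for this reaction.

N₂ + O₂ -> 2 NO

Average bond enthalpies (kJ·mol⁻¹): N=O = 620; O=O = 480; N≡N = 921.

Bonds broken (reactants):
  N≡N: 1 × 921 = 921
  O=O: 1 × 480 = 480
  Σ(broken) = 1401 kJ
Bonds formed (products):
  N=O: 2 × 620 = 1240
  Σ(formed) = 1240 kJ
ΔH = Σ(broken) − Σ(formed) = 1401 − 1240 = +161 kJ

ΔH ≈ +161 kJ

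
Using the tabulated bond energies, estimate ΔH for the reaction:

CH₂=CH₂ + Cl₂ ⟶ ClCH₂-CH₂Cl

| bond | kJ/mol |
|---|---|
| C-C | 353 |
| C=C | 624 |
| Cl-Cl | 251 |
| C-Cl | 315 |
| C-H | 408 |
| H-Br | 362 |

ΔH ≈ −108 kJ

Bonds broken (reactants):
  C-H: 4 × 408 = 1632
  C=C: 1 × 624 = 624
  Cl-Cl: 1 × 251 = 251
  Σ(broken) = 2507 kJ
Bonds formed (products):
  C-C: 1 × 353 = 353
  C-Cl: 2 × 315 = 630
  C-H: 4 × 408 = 1632
  Σ(formed) = 2615 kJ
ΔH = Σ(broken) − Σ(formed) = 2507 − 2615 = −108 kJ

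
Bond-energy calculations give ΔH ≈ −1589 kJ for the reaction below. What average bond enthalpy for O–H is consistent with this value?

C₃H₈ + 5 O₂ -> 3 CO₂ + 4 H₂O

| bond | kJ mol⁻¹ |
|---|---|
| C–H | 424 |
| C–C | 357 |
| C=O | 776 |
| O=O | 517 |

Let D be the O–H bond energy.
Σ(broken) = 2×357 + 8×424 + 5×517 = 6691
Σ(formed) = 6×776 + 8×D = 4656 + 8D
ΔH = Σ(broken) − Σ(formed) = (6691) − (4656 + 8D) = +2035 − 8D
Setting this equal to −1589 kJ gives 8D = 3624, so D = 453 kJ/mol.

D(O–H) ≈ 453 kJ/mol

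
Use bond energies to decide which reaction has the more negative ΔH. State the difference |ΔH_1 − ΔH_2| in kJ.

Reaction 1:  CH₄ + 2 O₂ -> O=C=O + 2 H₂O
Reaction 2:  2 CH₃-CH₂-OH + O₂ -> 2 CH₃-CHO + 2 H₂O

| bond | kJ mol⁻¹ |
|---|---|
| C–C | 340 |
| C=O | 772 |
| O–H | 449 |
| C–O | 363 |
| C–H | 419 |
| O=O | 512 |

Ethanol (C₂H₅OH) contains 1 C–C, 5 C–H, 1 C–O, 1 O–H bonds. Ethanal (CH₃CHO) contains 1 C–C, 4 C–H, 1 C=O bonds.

Reaction 1:
  Bonds broken (reactants):
    C–H: 4 × 419 = 1676
    O=O: 2 × 512 = 1024
    Σ(broken) = 2700 kJ
  Bonds formed (products):
    C=O: 2 × 772 = 1544
    O–H: 4 × 449 = 1796
    Σ(formed) = 3340 kJ
  ΔH_1 = 2700 − 3340 = −640 kJ
Reaction 2:
  Bonds broken (reactants):
    C–C: 2 × 340 = 680
    C–H: 10 × 419 = 4190
    C–O: 2 × 363 = 726
    O–H: 2 × 449 = 898
    O=O: 1 × 512 = 512
    Σ(broken) = 7006 kJ
  Bonds formed (products):
    C–C: 2 × 340 = 680
    C–H: 8 × 419 = 3352
    C=O: 2 × 772 = 1544
    O–H: 4 × 449 = 1796
    Σ(formed) = 7372 kJ
  ΔH_2 = 7006 − 7372 = −366 kJ
ΔH_1 − ΔH_2 = −274 kJ, so reaction 1 has the more negative ΔH; |ΔH_1 − ΔH_2| = 274 kJ.

Reaction 1, by 274 kJ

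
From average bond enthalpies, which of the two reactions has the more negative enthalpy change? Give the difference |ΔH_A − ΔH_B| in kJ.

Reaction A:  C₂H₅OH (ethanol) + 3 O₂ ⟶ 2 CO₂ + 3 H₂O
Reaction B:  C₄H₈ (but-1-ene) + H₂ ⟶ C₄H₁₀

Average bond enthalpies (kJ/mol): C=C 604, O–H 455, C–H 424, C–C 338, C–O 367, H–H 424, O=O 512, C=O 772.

Reaction A:
  Bonds broken (reactants):
    C–C: 1 × 338 = 338
    C–H: 5 × 424 = 2120
    C–O: 1 × 367 = 367
    O–H: 1 × 455 = 455
    O=O: 3 × 512 = 1536
    Σ(broken) = 4816 kJ
  Bonds formed (products):
    C=O: 4 × 772 = 3088
    O–H: 6 × 455 = 2730
    Σ(formed) = 5818 kJ
  ΔH_A = 4816 − 5818 = −1002 kJ
Reaction B:
  Bonds broken (reactants):
    C–C: 2 × 338 = 676
    C–H: 8 × 424 = 3392
    C=C: 1 × 604 = 604
    H–H: 1 × 424 = 424
    Σ(broken) = 5096 kJ
  Bonds formed (products):
    C–C: 3 × 338 = 1014
    C–H: 10 × 424 = 4240
    Σ(formed) = 5254 kJ
  ΔH_B = 5096 − 5254 = −158 kJ
ΔH_A − ΔH_B = −844 kJ, so reaction A has the more negative ΔH; |ΔH_A − ΔH_B| = 844 kJ.

Reaction A, by 844 kJ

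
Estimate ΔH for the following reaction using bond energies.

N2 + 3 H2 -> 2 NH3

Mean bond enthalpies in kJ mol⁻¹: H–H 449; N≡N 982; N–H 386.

Bonds broken (reactants):
  H–H: 3 × 449 = 1347
  N≡N: 1 × 982 = 982
  Σ(broken) = 2329 kJ
Bonds formed (products):
  N–H: 6 × 386 = 2316
  Σ(formed) = 2316 kJ
ΔH = Σ(broken) − Σ(formed) = 2329 − 2316 = +13 kJ

ΔH ≈ +13 kJ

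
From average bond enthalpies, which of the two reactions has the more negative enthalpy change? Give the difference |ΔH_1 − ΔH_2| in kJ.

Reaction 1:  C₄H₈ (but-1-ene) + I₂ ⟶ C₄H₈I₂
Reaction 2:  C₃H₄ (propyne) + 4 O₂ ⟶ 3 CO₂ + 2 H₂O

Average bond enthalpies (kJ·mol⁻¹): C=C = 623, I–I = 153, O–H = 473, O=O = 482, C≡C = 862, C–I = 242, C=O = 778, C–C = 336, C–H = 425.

Reaction 2, by 1690 kJ

Reaction 1:
  Bonds broken (reactants):
    C–C: 2 × 336 = 672
    C–H: 8 × 425 = 3400
    C=C: 1 × 623 = 623
    I–I: 1 × 153 = 153
    Σ(broken) = 4848 kJ
  Bonds formed (products):
    C–C: 3 × 336 = 1008
    C–H: 8 × 425 = 3400
    C–I: 2 × 242 = 484
    Σ(formed) = 4892 kJ
  ΔH_1 = 4848 − 4892 = −44 kJ
Reaction 2:
  Bonds broken (reactants):
    C≡C: 1 × 862 = 862
    C–C: 1 × 336 = 336
    C–H: 4 × 425 = 1700
    O=O: 4 × 482 = 1928
    Σ(broken) = 4826 kJ
  Bonds formed (products):
    C=O: 6 × 778 = 4668
    O–H: 4 × 473 = 1892
    Σ(formed) = 6560 kJ
  ΔH_2 = 4826 − 6560 = −1734 kJ
ΔH_1 − ΔH_2 = +1690 kJ, so reaction 2 has the more negative ΔH; |ΔH_1 − ΔH_2| = 1690 kJ.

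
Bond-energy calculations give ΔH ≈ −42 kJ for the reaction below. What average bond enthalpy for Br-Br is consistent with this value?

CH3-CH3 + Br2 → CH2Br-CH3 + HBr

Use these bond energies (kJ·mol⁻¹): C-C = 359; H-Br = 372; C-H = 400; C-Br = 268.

Let D be the Br-Br bond energy.
Σ(broken) = 1×D + 1×359 + 6×400 = 2759 + D
Σ(formed) = 1×268 + 1×359 + 5×400 + 1×372 = 2999
ΔH = Σ(broken) − Σ(formed) = (2759 + D) − (2999) = −240 + D
Setting this equal to −42 kJ gives D = 198 kJ/mol.

D(Br-Br) ≈ 198 kJ/mol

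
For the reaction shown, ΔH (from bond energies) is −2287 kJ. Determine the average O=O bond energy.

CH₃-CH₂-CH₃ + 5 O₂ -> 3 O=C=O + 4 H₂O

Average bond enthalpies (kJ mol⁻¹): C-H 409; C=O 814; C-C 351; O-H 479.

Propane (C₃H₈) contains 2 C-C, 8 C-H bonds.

Let D be the O=O bond energy.
Σ(broken) = 2×351 + 8×409 + 5×D = 3974 + 5D
Σ(formed) = 6×814 + 8×479 = 8716
ΔH = Σ(broken) − Σ(formed) = (3974 + 5D) − (8716) = −4742 + 5D
Setting this equal to −2287 kJ gives 5D = 2455, so D = 491 kJ/mol.

D(O=O) ≈ 491 kJ/mol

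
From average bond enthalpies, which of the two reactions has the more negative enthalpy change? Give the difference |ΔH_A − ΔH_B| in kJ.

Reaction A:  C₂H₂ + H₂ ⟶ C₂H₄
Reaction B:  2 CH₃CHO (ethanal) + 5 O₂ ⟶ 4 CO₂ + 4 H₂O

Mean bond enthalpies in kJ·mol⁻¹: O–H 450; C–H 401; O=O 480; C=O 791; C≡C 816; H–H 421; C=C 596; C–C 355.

Reaction B, by 1867 kJ

Reaction A:
  Bonds broken (reactants):
    C≡C: 1 × 816 = 816
    C–H: 2 × 401 = 802
    H–H: 1 × 421 = 421
    Σ(broken) = 2039 kJ
  Bonds formed (products):
    C–H: 4 × 401 = 1604
    C=C: 1 × 596 = 596
    Σ(formed) = 2200 kJ
  ΔH_A = 2039 − 2200 = −161 kJ
Reaction B:
  Bonds broken (reactants):
    C–C: 2 × 355 = 710
    C–H: 8 × 401 = 3208
    C=O: 2 × 791 = 1582
    O=O: 5 × 480 = 2400
    Σ(broken) = 7900 kJ
  Bonds formed (products):
    C=O: 8 × 791 = 6328
    O–H: 8 × 450 = 3600
    Σ(formed) = 9928 kJ
  ΔH_B = 7900 − 9928 = −2028 kJ
ΔH_A − ΔH_B = +1867 kJ, so reaction B has the more negative ΔH; |ΔH_A − ΔH_B| = 1867 kJ.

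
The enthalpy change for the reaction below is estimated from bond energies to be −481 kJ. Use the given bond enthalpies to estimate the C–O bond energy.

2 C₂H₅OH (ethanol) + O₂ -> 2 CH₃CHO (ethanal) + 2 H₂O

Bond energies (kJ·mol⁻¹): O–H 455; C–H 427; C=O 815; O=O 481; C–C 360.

Let D be the C–O bond energy.
Σ(broken) = 2×360 + 10×427 + 2×D + 2×455 + 1×481 = 6381 + 2D
Σ(formed) = 2×360 + 8×427 + 2×815 + 4×455 = 7586
ΔH = Σ(broken) − Σ(formed) = (6381 + 2D) − (7586) = −1205 + 2D
Setting this equal to −481 kJ gives 2D = 724, so D = 362 kJ/mol.

D(C–O) ≈ 362 kJ/mol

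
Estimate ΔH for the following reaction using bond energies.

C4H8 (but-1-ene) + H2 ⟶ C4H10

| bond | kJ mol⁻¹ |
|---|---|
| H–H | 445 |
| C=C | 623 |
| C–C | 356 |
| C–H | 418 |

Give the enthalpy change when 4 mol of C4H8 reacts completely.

Bonds broken (reactants):
  C–C: 2 × 356 = 712
  C–H: 8 × 418 = 3344
  C=C: 1 × 623 = 623
  H–H: 1 × 445 = 445
  Σ(broken) = 5124 kJ
Bonds formed (products):
  C–C: 3 × 356 = 1068
  C–H: 10 × 418 = 4180
  Σ(formed) = 5248 kJ
ΔH = Σ(broken) − Σ(formed) = 5124 − 5248 = −124 kJ
For 4× the reaction as written: 4 × (−124) = −496 kJ

ΔH = −496 kJ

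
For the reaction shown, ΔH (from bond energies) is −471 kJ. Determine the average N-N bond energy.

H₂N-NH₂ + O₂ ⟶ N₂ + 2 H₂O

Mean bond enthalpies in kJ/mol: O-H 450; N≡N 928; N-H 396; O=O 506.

Let D be the N-N bond energy.
Σ(broken) = 4×396 + 1×D + 1×506 = 2090 + D
Σ(formed) = 1×928 + 4×450 = 2728
ΔH = Σ(broken) − Σ(formed) = (2090 + D) − (2728) = −638 + D
Setting this equal to −471 kJ gives D = 167 kJ/mol.

D(N-N) ≈ 167 kJ/mol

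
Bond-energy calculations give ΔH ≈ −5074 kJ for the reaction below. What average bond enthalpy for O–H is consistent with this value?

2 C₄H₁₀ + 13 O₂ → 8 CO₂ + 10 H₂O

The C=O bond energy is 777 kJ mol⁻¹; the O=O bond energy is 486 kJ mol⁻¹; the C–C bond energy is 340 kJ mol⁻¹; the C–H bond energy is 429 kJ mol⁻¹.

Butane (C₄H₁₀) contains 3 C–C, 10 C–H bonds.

Let D be the O–H bond energy.
Σ(broken) = 6×340 + 20×429 + 13×486 = 16938
Σ(formed) = 16×777 + 20×D = 12432 + 20D
ΔH = Σ(broken) − Σ(formed) = (16938) − (12432 + 20D) = +4506 − 20D
Setting this equal to −5074 kJ gives 20D = 9580, so D = 479 kJ/mol.

D(O–H) ≈ 479 kJ/mol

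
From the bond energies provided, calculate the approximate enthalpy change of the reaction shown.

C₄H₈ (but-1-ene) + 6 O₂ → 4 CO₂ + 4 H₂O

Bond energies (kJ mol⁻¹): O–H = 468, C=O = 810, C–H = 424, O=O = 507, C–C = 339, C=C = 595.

Bonds broken (reactants):
  C–C: 2 × 339 = 678
  C–H: 8 × 424 = 3392
  C=C: 1 × 595 = 595
  O=O: 6 × 507 = 3042
  Σ(broken) = 7707 kJ
Bonds formed (products):
  C=O: 8 × 810 = 6480
  O–H: 8 × 468 = 3744
  Σ(formed) = 10224 kJ
ΔH = Σ(broken) − Σ(formed) = 7707 − 10224 = −2517 kJ

ΔH ≈ −2517 kJ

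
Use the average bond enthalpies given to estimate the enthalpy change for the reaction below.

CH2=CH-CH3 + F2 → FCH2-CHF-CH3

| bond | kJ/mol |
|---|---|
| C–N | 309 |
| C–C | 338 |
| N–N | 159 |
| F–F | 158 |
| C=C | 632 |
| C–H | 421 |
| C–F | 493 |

ΔH ≈ −534 kJ

Bonds broken (reactants):
  C–C: 1 × 338 = 338
  C–H: 6 × 421 = 2526
  C=C: 1 × 632 = 632
  F–F: 1 × 158 = 158
  Σ(broken) = 3654 kJ
Bonds formed (products):
  C–C: 2 × 338 = 676
  C–F: 2 × 493 = 986
  C–H: 6 × 421 = 2526
  Σ(formed) = 4188 kJ
ΔH = Σ(broken) − Σ(formed) = 3654 − 4188 = −534 kJ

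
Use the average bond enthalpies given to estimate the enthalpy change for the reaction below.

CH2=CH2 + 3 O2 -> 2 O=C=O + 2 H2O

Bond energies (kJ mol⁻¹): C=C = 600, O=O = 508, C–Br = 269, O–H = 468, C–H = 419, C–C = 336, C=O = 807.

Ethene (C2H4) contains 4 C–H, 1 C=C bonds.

Bonds broken (reactants):
  C–H: 4 × 419 = 1676
  C=C: 1 × 600 = 600
  O=O: 3 × 508 = 1524
  Σ(broken) = 3800 kJ
Bonds formed (products):
  C=O: 4 × 807 = 3228
  O–H: 4 × 468 = 1872
  Σ(formed) = 5100 kJ
ΔH = Σ(broken) − Σ(formed) = 3800 − 5100 = −1300 kJ

ΔH ≈ −1300 kJ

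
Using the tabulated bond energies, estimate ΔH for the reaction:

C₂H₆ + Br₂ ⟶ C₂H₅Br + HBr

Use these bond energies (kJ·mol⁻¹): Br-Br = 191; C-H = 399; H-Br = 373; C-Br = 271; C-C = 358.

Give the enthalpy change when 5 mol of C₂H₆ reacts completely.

ΔH = −270 kJ

Bonds broken (reactants):
  Br-Br: 1 × 191 = 191
  C-C: 1 × 358 = 358
  C-H: 6 × 399 = 2394
  Σ(broken) = 2943 kJ
Bonds formed (products):
  C-Br: 1 × 271 = 271
  C-C: 1 × 358 = 358
  C-H: 5 × 399 = 1995
  H-Br: 1 × 373 = 373
  Σ(formed) = 2997 kJ
ΔH = Σ(broken) − Σ(formed) = 2943 − 2997 = −54 kJ
For 5× the reaction as written: 5 × (−54) = −270 kJ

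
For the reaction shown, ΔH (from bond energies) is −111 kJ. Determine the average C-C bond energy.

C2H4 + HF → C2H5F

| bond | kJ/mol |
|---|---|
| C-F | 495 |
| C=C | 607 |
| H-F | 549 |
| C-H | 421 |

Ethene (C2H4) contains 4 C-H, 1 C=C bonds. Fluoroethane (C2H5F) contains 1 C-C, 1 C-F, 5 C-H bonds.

D(C-C) ≈ 351 kJ/mol

Let D be the C-C bond energy.
Σ(broken) = 4×421 + 1×607 + 1×549 = 2840
Σ(formed) = 1×D + 1×495 + 5×421 = 2600 + D
ΔH = Σ(broken) − Σ(formed) = (2840) − (2600 + D) = +240 − D
Setting this equal to −111 kJ gives D = 351 kJ/mol.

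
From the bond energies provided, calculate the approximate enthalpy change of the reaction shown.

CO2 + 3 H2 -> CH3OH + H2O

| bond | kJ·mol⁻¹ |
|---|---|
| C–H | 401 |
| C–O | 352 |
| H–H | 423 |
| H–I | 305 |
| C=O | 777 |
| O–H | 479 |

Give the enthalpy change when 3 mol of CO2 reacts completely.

Bonds broken (reactants):
  C=O: 2 × 777 = 1554
  H–H: 3 × 423 = 1269
  Σ(broken) = 2823 kJ
Bonds formed (products):
  C–H: 3 × 401 = 1203
  C–O: 1 × 352 = 352
  O–H: 3 × 479 = 1437
  Σ(formed) = 2992 kJ
ΔH = Σ(broken) − Σ(formed) = 2823 − 2992 = −169 kJ
For 3× the reaction as written: 3 × (−169) = −507 kJ

ΔH = −507 kJ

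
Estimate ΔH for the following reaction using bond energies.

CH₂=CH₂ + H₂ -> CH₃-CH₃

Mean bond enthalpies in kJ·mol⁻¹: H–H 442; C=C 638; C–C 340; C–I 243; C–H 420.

ΔH ≈ −100 kJ

Bonds broken (reactants):
  C–H: 4 × 420 = 1680
  C=C: 1 × 638 = 638
  H–H: 1 × 442 = 442
  Σ(broken) = 2760 kJ
Bonds formed (products):
  C–C: 1 × 340 = 340
  C–H: 6 × 420 = 2520
  Σ(formed) = 2860 kJ
ΔH = Σ(broken) − Σ(formed) = 2760 − 2860 = −100 kJ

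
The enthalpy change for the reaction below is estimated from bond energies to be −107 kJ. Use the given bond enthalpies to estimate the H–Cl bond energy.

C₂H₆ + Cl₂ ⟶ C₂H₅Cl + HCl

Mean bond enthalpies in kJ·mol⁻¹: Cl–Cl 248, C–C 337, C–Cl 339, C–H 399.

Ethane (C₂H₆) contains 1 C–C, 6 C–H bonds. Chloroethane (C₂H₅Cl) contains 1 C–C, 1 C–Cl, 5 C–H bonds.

Let D be the H–Cl bond energy.
Σ(broken) = 1×337 + 6×399 + 1×248 = 2979
Σ(formed) = 1×337 + 1×339 + 5×399 + 1×D = 2671 + D
ΔH = Σ(broken) − Σ(formed) = (2979) − (2671 + D) = +308 − D
Setting this equal to −107 kJ gives D = 415 kJ/mol.

D(H–Cl) ≈ 415 kJ/mol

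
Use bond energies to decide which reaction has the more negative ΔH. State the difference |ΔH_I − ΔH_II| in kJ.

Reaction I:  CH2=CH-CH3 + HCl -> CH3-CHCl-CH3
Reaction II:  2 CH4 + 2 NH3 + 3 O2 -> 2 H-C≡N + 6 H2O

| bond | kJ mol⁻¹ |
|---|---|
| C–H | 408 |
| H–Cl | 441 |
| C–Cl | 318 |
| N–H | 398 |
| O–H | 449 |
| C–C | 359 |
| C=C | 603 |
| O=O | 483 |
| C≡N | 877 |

Reaction II, by 816 kJ

Reaction I:
  Bonds broken (reactants):
    C–C: 1 × 359 = 359
    C–H: 6 × 408 = 2448
    C=C: 1 × 603 = 603
    H–Cl: 1 × 441 = 441
    Σ(broken) = 3851 kJ
  Bonds formed (products):
    C–C: 2 × 359 = 718
    C–Cl: 1 × 318 = 318
    C–H: 7 × 408 = 2856
    Σ(formed) = 3892 kJ
  ΔH_I = 3851 − 3892 = −41 kJ
Reaction II:
  Bonds broken (reactants):
    C–H: 8 × 408 = 3264
    N–H: 6 × 398 = 2388
    O=O: 3 × 483 = 1449
    Σ(broken) = 7101 kJ
  Bonds formed (products):
    C≡N: 2 × 877 = 1754
    C–H: 2 × 408 = 816
    O–H: 12 × 449 = 5388
    Σ(formed) = 7958 kJ
  ΔH_II = 7101 − 7958 = −857 kJ
ΔH_I − ΔH_II = +816 kJ, so reaction II has the more negative ΔH; |ΔH_I − ΔH_II| = 816 kJ.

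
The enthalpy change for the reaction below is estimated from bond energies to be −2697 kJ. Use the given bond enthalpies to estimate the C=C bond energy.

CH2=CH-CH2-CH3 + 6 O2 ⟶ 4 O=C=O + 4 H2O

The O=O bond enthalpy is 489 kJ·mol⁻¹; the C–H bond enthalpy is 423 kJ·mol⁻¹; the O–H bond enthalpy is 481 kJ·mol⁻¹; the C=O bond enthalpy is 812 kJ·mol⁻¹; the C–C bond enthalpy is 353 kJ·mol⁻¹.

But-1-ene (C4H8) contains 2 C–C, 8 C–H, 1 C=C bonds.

D(C=C) ≈ 623 kJ/mol

Let D be the C=C bond energy.
Σ(broken) = 2×353 + 8×423 + 1×D + 6×489 = 7024 + D
Σ(formed) = 8×812 + 8×481 = 10344
ΔH = Σ(broken) − Σ(formed) = (7024 + D) − (10344) = −3320 + D
Setting this equal to −2697 kJ gives D = 623 kJ/mol.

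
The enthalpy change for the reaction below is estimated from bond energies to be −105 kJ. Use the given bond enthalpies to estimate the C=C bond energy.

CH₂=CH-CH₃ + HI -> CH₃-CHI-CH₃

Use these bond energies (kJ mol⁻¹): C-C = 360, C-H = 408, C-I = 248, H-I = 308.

D(C=C) ≈ 603 kJ/mol

Let D be the C=C bond energy.
Σ(broken) = 1×360 + 6×408 + 1×D + 1×308 = 3116 + D
Σ(formed) = 2×360 + 7×408 + 1×248 = 3824
ΔH = Σ(broken) − Σ(formed) = (3116 + D) − (3824) = −708 + D
Setting this equal to −105 kJ gives D = 603 kJ/mol.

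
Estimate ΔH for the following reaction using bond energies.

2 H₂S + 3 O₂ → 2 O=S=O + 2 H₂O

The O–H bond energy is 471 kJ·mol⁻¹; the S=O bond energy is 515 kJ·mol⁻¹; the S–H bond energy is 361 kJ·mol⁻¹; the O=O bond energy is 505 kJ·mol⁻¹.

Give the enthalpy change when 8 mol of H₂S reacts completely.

ΔH = −3940 kJ

Bonds broken (reactants):
  O=O: 3 × 505 = 1515
  S–H: 4 × 361 = 1444
  Σ(broken) = 2959 kJ
Bonds formed (products):
  O–H: 4 × 471 = 1884
  S=O: 4 × 515 = 2060
  Σ(formed) = 3944 kJ
ΔH = Σ(broken) − Σ(formed) = 2959 − 3944 = −985 kJ
For 4× the reaction as written: 4 × (−985) = −3940 kJ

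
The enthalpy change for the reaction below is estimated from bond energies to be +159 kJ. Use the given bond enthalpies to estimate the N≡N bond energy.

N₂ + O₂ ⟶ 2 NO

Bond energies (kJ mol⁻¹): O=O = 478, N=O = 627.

Let D be the N≡N bond energy.
Σ(broken) = 1×D + 1×478 = 478 + D
Σ(formed) = 2×627 = 1254
ΔH = Σ(broken) − Σ(formed) = (478 + D) − (1254) = −776 + D
Setting this equal to +159 kJ gives D = 935 kJ/mol.

D(N≡N) ≈ 935 kJ/mol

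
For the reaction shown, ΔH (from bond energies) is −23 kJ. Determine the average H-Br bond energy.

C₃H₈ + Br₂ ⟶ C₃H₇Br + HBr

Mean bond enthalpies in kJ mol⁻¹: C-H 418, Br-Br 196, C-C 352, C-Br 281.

D(H-Br) ≈ 356 kJ/mol

Let D be the H-Br bond energy.
Σ(broken) = 1×196 + 2×352 + 8×418 = 4244
Σ(formed) = 1×281 + 2×352 + 7×418 + 1×D = 3911 + D
ΔH = Σ(broken) − Σ(formed) = (4244) − (3911 + D) = +333 − D
Setting this equal to −23 kJ gives D = 356 kJ/mol.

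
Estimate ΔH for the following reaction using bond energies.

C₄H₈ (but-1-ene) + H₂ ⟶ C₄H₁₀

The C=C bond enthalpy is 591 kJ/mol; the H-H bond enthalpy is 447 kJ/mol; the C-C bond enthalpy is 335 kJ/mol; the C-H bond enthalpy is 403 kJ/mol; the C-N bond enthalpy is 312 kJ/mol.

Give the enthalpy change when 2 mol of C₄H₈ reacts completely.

Bonds broken (reactants):
  C-C: 2 × 335 = 670
  C-H: 8 × 403 = 3224
  C=C: 1 × 591 = 591
  H-H: 1 × 447 = 447
  Σ(broken) = 4932 kJ
Bonds formed (products):
  C-C: 3 × 335 = 1005
  C-H: 10 × 403 = 4030
  Σ(formed) = 5035 kJ
ΔH = Σ(broken) − Σ(formed) = 4932 − 5035 = −103 kJ
For 2× the reaction as written: 2 × (−103) = −206 kJ

ΔH = −206 kJ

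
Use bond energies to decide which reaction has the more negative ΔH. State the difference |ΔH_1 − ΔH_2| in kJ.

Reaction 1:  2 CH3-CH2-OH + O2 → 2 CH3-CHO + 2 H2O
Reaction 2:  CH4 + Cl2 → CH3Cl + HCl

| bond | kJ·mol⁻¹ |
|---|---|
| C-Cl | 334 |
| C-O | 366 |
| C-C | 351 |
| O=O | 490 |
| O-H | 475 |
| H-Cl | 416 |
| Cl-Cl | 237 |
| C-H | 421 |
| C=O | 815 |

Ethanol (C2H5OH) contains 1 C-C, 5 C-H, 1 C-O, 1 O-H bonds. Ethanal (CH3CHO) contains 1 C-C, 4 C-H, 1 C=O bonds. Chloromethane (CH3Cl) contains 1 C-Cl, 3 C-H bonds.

Reaction 1, by 424 kJ

Reaction 1:
  Bonds broken (reactants):
    C-C: 2 × 351 = 702
    C-H: 10 × 421 = 4210
    C-O: 2 × 366 = 732
    O-H: 2 × 475 = 950
    O=O: 1 × 490 = 490
    Σ(broken) = 7084 kJ
  Bonds formed (products):
    C-C: 2 × 351 = 702
    C-H: 8 × 421 = 3368
    C=O: 2 × 815 = 1630
    O-H: 4 × 475 = 1900
    Σ(formed) = 7600 kJ
  ΔH_1 = 7084 − 7600 = −516 kJ
Reaction 2:
  Bonds broken (reactants):
    C-H: 4 × 421 = 1684
    Cl-Cl: 1 × 237 = 237
    Σ(broken) = 1921 kJ
  Bonds formed (products):
    C-Cl: 1 × 334 = 334
    C-H: 3 × 421 = 1263
    H-Cl: 1 × 416 = 416
    Σ(formed) = 2013 kJ
  ΔH_2 = 1921 − 2013 = −92 kJ
ΔH_1 − ΔH_2 = −424 kJ, so reaction 1 has the more negative ΔH; |ΔH_1 − ΔH_2| = 424 kJ.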